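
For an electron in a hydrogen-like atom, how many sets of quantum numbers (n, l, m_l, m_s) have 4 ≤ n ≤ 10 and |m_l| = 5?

For each n in the range, tally the orbitals obeying |m_l| = 5:
n=6 → 2; n=7 → 4; n=8 → 6; n=9 → 8; n=10 → 10.
Orbitals: 2 + 4 + 6 + 8 + 10 = 30. Including both spin states (m_s = ±1/2) gives 2 × 30 = 60 states.

60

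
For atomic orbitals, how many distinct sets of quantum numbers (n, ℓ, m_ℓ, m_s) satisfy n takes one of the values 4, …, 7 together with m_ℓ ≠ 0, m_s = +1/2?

For each n in the range, tally the orbitals obeying m_ℓ ≠ 0:
n=4 → 12; n=5 → 20; n=6 → 30; n=7 → 42.
Orbitals: 12 + 20 + 30 + 42 = 104. With m_s fixed to +1/2 there is one state per orbital, so 104 states.

104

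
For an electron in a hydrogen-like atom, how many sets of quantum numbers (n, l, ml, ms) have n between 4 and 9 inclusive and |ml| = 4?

60

Count contributing orbitals for each principal shell:
n=5 → 2; n=6 → 4; n=7 → 6; n=8 → 8; n=9 → 10.
Orbitals: 2 + 4 + 6 + 8 + 10 = 30. Including both spin states (ms = ±1/2) gives 2 × 30 = 60 states.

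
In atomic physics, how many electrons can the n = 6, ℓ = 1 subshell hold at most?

A subshell with ℓ = 1 has 2ℓ+1 = 3 orbitals, each holding 2 electrons (spin ±1/2), so 3 × 2 = 6.

6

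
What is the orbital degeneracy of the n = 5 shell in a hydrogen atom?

25

The n = 5 shell contains n² = 5² = 25 orbitals.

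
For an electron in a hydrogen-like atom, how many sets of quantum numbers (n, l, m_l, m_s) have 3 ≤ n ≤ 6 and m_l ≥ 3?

20

Go shell by shell, enumerating (l, m_l) with m_l ≥ 3:
n=4 → 1; n=5 → 3; n=6 → 6.
Orbitals: 1 + 3 + 6 = 10. Including both spin states (m_s = ±1/2) gives 2 × 10 = 20 states.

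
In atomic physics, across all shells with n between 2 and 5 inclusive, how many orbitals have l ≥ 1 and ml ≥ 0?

Per-shell orbital counts meeting the constraint:
n=2 → 2; n=3 → 5; n=4 → 9; n=5 → 14.
Total orbitals: 2 + 5 + 9 + 14 = 30.

30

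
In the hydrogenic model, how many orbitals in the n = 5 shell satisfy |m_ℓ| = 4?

2

Go through ℓ = 0, …, 4 (the values permitted for n = 5).
Contributions: ℓ=4 → 2.
Total orbitals: 2.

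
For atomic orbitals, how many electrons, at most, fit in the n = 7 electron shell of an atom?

98

A shell holds 2n² electrons: 2 × 7² = 2 × 49 = 98.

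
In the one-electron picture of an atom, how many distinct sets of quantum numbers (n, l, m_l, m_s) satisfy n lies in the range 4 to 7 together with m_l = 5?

Per-shell orbital counts meeting the constraint:
n=6 → 1; n=7 → 2.
Orbitals: 1 + 2 = 3. Including both spin states (m_s = ±1/2) gives 2 × 3 = 6 states.

6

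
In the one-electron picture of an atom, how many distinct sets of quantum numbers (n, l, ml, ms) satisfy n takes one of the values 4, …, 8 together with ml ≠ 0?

Treat each shell separately and count matching orbitals:
n=4 → 12; n=5 → 20; n=6 → 30; n=7 → 42; n=8 → 56.
Orbitals: 12 + 20 + 30 + 42 + 56 = 160. Including both spin states (ms = ±1/2) gives 2 × 160 = 320 states.

320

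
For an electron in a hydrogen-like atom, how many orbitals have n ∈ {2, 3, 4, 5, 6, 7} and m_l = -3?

Per-shell orbital counts meeting the constraint:
n=4 → 1; n=5 → 2; n=6 → 3; n=7 → 4.
Total orbitals: 1 + 2 + 3 + 4 = 10.

10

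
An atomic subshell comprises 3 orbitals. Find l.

2l+1 = 3 gives l = 1.

l = 1 (p)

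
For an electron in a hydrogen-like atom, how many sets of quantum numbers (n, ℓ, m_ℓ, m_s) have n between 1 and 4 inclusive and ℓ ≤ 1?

26

Go shell by shell, enumerating (ℓ, m_ℓ) with ℓ ≤ 1:
n=1 → 1; n=2 → 4; n=3 → 4; n=4 → 4.
Orbitals: 1 + 4 + 4 + 4 = 13. Including both spin states (m_s = ±1/2) gives 2 × 13 = 26 states.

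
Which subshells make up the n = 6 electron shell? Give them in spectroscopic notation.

For n = 6, ℓ runs from 0 to 5. In spectroscopic notation ℓ = 0,1,2,… ↔ s,p,d,f,g,h,i, so the subshells are 6s, 6p, 6d, 6f, 6g, 6h.

6s, 6p, 6d, 6f, 6g, 6h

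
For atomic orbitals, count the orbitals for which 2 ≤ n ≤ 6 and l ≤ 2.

Count contributing orbitals for each principal shell:
n=2 → 4; n=3 → 9; n=4 → 9; n=5 → 9; n=6 → 9.
Total orbitals: 4 + 9 + 9 + 9 + 9 = 40.

40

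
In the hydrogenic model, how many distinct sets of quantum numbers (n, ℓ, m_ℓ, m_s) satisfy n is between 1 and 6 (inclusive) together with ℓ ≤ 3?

124

Count contributing orbitals for each principal shell:
n=1 → 1; n=2 → 4; n=3 → 9; n=4 → 16; n=5 → 16; n=6 → 16.
Orbitals: 1 + 4 + 9 + 16 + 16 + 16 = 62. Including both spin states (m_s = ±1/2) gives 2 × 62 = 124 states.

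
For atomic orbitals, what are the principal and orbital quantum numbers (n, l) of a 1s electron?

n = 1, l = 0

The leading integer gives n = 1; the letter 's' means l = 0.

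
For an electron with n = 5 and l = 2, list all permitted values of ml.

-2, -1, 0, 1, 2

ml takes every integer from −l to +l. With l = 2 that gives the 5 values -2, -1, 0, 1, 2.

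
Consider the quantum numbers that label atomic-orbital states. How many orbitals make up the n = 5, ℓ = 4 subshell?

9

A subshell has 2ℓ+1 orbitals; with ℓ = 4, that's 9.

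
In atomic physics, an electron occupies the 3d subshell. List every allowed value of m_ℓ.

The 3d subshell has ℓ = 2, and m_ℓ takes every integer from −ℓ to +ℓ. With ℓ = 2 that gives the 5 values -2, -1, 0, 1, 2.

-2, -1, 0, 1, 2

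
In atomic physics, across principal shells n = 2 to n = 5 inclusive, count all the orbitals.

54

Shell n has n² orbitals: 2²=4 + 3²=9 + 4²=16 + 5²=25 = 54 orbitals.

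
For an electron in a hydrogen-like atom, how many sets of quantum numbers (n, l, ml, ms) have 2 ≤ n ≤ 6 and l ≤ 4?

158

Count contributing orbitals for each principal shell:
n=2 → 4; n=3 → 9; n=4 → 16; n=5 → 25; n=6 → 25.
Orbitals: 4 + 9 + 16 + 25 + 25 = 79. Including both spin states (ms = ±1/2) gives 2 × 79 = 158 states.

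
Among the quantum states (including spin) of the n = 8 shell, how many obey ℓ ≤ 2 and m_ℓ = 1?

With n = 8 the allowed ℓ are 0, 1, …, 7.
Per ℓ-value: ℓ=1 → 1; ℓ=2 → 1.
Orbitals: 1 + 1 = 2. Each orbital carries two spin states, so 2 × 2 = 4 states.

4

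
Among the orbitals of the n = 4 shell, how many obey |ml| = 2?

4

With n = 4 the allowed l are 0, 1, …, 3.
Per l-value: l=2 → 2; l=3 → 2.
Total orbitals: 2 + 2 = 4.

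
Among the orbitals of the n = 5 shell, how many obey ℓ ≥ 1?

Orbitals with ℓ ≥ 1, by ℓ: ℓ=1 → 3; ℓ=2 → 5; ℓ=3 → 7; ℓ=4 → 9.
Total orbitals: 3 + 5 + 7 + 9 = 24.

24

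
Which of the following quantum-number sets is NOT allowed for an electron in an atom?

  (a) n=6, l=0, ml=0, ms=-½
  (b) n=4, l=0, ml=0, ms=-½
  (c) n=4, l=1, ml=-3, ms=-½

(c) has |ml| = 3 > l = 1, violating −l ≤ ml ≤ l.
The remaining sets (a), (b) satisfy all four rules.

(c)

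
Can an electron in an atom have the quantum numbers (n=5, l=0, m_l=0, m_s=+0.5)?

Valid

n = 5 is a positive integer. l = 0 satisfies 0 ≤ l ≤ n−1 = 4. m_l = 0 lies in the range −l … +l (here 0). m_s = +1/2 is one of ±1/2.
All four constraints are satisfied.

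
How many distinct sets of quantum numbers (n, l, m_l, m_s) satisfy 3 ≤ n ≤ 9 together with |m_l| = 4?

60

Per-shell orbital counts meeting the constraint:
n=5 → 2; n=6 → 4; n=7 → 6; n=8 → 8; n=9 → 10.
Orbitals: 2 + 4 + 6 + 8 + 10 = 30. Including both spin states (m_s = ±1/2) gives 2 × 30 = 60 states.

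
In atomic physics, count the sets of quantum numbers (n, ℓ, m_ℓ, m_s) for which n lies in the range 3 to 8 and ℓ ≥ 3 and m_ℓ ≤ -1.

130

Treat each shell separately and count matching orbitals:
n=4 → 3; n=5 → 7; n=6 → 12; n=7 → 18; n=8 → 25.
Orbitals: 3 + 7 + 12 + 18 + 25 = 65. Including both spin states (m_s = ±1/2) gives 2 × 65 = 130 states.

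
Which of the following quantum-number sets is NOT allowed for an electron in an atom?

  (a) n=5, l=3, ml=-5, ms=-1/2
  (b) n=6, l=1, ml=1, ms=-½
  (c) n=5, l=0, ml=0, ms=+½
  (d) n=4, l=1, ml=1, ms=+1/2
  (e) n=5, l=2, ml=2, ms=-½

(a)

(a) has |ml| = 5 > l = 3, violating −l ≤ ml ≤ l.
The remaining sets (b), (c), (d), (e) satisfy all four rules.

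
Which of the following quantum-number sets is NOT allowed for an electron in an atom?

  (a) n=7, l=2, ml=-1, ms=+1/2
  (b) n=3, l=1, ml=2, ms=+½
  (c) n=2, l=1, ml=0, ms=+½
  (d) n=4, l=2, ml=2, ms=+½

(b) has |ml| = 2 > l = 1, violating −l ≤ ml ≤ l.
The remaining sets (a), (c), (d) satisfy all four rules.

(b)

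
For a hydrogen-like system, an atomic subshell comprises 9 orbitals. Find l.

l = 4 (g)

2l+1 = 9 gives l = 4.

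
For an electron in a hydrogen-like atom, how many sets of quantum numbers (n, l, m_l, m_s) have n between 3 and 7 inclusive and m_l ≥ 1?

110

Per-shell orbital counts meeting the constraint:
n=3 → 3; n=4 → 6; n=5 → 10; n=6 → 15; n=7 → 21.
Orbitals: 3 + 6 + 10 + 15 + 21 = 55. Including both spin states (m_s = ±1/2) gives 2 × 55 = 110 states.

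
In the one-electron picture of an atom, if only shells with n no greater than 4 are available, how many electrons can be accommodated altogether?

60

Total orbitals = 1² + 2² + 3² + 4² = 30. Doubling for spin gives 60 electrons.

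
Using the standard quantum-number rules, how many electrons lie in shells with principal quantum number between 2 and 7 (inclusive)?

Shell n has n² orbitals: 2²=4 + 3²=9 + 4²=16 + 5²=25 + 6²=36 + 7²=49 = 139 orbitals.
Two spin states per orbital: 2 × 139 = 278 electrons.

278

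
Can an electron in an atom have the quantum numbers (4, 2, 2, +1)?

The spin quantum number for an electron can only be m_s = +1/2 or −1/2; m_s = +1 is not one of those.

No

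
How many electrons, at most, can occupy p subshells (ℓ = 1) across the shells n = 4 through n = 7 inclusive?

24

A p subshell (ℓ = 1) exists for every n ≥ 2, so shells n = 4, 5, 6, 7 each contribute one — 4 subshells.
Since each p subshell holds 2(2·1+1) = 6 electrons, the total is 4 × 6 = 24.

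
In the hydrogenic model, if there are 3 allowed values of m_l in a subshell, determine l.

l = 1

m_l ranges over 2l+1 integers, so 2l+1 = 3 ⇒ l = 1.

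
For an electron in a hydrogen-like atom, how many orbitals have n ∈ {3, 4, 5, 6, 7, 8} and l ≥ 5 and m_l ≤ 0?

40

Count contributing orbitals for each principal shell:
n=6 → 6; n=7 → 13; n=8 → 21.
Total orbitals: 6 + 13 + 21 = 40.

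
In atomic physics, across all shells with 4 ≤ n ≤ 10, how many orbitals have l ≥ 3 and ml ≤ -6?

20

For each n in the range, tally the orbitals obeying l ≥ 3 and ml ≤ -6:
n=7 → 1; n=8 → 3; n=9 → 6; n=10 → 10.
Total orbitals: 1 + 3 + 6 + 10 = 20.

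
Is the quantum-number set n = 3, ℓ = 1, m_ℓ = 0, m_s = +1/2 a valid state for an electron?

n = 3 is a positive integer. ℓ = 1 satisfies 0 ≤ ℓ ≤ n−1 = 2. m_ℓ = 0 lies in the range −ℓ … +ℓ (here −1 … 1). m_s = +1/2 is one of ±1/2.
All four constraints are satisfied.

Allowed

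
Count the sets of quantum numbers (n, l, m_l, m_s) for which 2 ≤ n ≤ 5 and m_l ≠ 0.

80

Count contributing orbitals for each principal shell:
n=2 → 2; n=3 → 6; n=4 → 12; n=5 → 20.
Orbitals: 2 + 6 + 12 + 20 = 40. Including both spin states (m_s = ±1/2) gives 2 × 40 = 80 states.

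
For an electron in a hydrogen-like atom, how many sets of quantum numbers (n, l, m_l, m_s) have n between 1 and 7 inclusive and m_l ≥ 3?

40

Go shell by shell, enumerating (l, m_l) with m_l ≥ 3:
n=4 → 1; n=5 → 3; n=6 → 6; n=7 → 10.
Orbitals: 1 + 3 + 6 + 10 = 20. Including both spin states (m_s = ±1/2) gives 2 × 20 = 40 states.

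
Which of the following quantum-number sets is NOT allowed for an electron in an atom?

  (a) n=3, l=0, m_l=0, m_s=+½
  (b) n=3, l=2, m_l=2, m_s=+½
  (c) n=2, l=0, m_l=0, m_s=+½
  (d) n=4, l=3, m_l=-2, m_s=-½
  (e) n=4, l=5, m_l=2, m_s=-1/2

(e) has l = 5 ≥ n = 4, violating 0 ≤ l ≤ n−1.
The remaining sets (a), (b), (c), (d) satisfy all four rules.

(e)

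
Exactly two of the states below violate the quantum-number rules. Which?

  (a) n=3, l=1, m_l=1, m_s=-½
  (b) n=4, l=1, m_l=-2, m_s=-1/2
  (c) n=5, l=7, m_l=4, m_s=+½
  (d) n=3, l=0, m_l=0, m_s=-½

(b) and (c)

(b) has |m_l| = 2 > l = 1, violating −l ≤ m_l ≤ l.
(c) has l = 7 ≥ n = 5, violating 0 ≤ l ≤ n−1.
The remaining sets (a), (d) satisfy all four rules.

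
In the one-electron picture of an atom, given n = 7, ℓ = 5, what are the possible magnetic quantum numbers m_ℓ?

-5, -4, -3, -2, -1, 0, 1, 2, 3, 4, 5

m_ℓ takes every integer from −ℓ to +ℓ. With ℓ = 5 that gives the 11 values -5, -4, -3, -2, -1, 0, 1, 2, 3, 4, 5.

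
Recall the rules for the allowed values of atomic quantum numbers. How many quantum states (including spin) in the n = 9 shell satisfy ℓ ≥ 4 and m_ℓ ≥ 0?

With n = 9 the allowed ℓ are 0, 1, …, 8.
The (ℓ, m_ℓ) pairs meeting ℓ ≥ 4 and m_ℓ ≥ 0 give: ℓ=4 → 5; ℓ=5 → 6; ℓ=6 → 7; ℓ=7 → 8; ℓ=8 → 9.
Orbitals: 5 + 6 + 7 + 8 + 9 = 35. Each orbital carries two spin states, so 35 × 2 = 70 states.

70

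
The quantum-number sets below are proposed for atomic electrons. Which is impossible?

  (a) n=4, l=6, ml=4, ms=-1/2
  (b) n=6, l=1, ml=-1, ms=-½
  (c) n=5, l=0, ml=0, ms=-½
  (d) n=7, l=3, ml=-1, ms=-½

(a) has l = 6 ≥ n = 4, violating 0 ≤ l ≤ n−1.
The remaining sets (b), (c), (d) satisfy all four rules.

(a)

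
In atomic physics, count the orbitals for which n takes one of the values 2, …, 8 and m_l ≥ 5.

10

For each n in the range, tally the orbitals obeying m_l ≥ 5:
n=6 → 1; n=7 → 3; n=8 → 6.
Total orbitals: 1 + 3 + 6 = 10.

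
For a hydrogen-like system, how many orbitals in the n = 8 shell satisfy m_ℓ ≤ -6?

3

The n = 8 shell has ℓ = 0 through 7; check each.
The (ℓ, m_ℓ) pairs meeting m_ℓ ≤ -6 give: ℓ=6 → 1; ℓ=7 → 2.
Total orbitals: 1 + 2 = 3.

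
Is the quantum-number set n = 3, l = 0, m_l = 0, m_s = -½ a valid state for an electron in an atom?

n = 3 is a positive integer. l = 0 satisfies 0 ≤ l ≤ n−1 = 2. m_l = 0 lies in the range −l … +l (here 0). m_s = -1/2 is one of ±1/2.
All four constraints are satisfied.

Allowed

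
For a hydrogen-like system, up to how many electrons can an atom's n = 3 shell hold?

18

A shell holds 2n² electrons: 2 × 3² = 2 × 9 = 18.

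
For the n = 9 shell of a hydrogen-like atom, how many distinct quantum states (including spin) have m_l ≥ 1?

Contributions: l=1 → 1; l=2 → 2; l=3 → 3; l=4 → 4; l=5 → 5; l=6 → 6; l=7 → 7; l=8 → 8.
Orbitals: 1 + 2 + 3 + 4 + 5 + 6 + 7 + 8 = 36. Each orbital carries two spin states, so 36 × 2 = 72 states.

72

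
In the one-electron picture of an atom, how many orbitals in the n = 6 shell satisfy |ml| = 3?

The n = 6 shell has l = 0 through 5; check each.
The (l, ml) pairs meeting |ml| = 3 give: l=3 → 2; l=4 → 2; l=5 → 2.
Total orbitals: 2 + 2 + 2 = 6.

6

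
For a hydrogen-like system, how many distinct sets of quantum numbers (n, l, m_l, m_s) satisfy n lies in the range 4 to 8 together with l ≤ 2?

90

Go shell by shell, enumerating (l, m_l) with l ≤ 2:
n=4 → 9; n=5 → 9; n=6 → 9; n=7 → 9; n=8 → 9.
Orbitals: 9 + 9 + 9 + 9 + 9 = 45. Including both spin states (m_s = ±1/2) gives 2 × 45 = 90 states.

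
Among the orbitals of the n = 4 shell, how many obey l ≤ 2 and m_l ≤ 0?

6

Per l-value: l=0 → 1; l=1 → 2; l=2 → 3.
Total orbitals: 1 + 2 + 3 = 6.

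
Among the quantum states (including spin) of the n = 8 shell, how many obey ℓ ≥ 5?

78

Contributions: ℓ=5 → 11; ℓ=6 → 13; ℓ=7 → 15.
Orbitals: 11 + 13 + 15 = 39. Each orbital carries two spin states, so 39 × 2 = 78 states.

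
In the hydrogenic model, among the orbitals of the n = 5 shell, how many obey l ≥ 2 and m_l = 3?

Contributions: l=3 → 1; l=4 → 1.
Total orbitals: 1 + 1 = 2.

2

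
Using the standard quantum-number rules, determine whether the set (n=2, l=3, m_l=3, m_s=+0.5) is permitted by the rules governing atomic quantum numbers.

The orbital quantum number must satisfy 0 ≤ l ≤ n−1. With n = 2 the allowed l values are 0, 1, so l = 3 is out of range.

Invalid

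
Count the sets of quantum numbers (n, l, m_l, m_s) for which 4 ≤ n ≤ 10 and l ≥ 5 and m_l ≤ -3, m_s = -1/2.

For each n in the range, tally the orbitals obeying l ≥ 5 and m_l ≤ -3:
n=6 → 3; n=7 → 7; n=8 → 12; n=9 → 18; n=10 → 25.
Orbitals: 3 + 7 + 12 + 18 + 25 = 65. With m_s fixed to -1/2 there is one state per orbital, so 65 states.

65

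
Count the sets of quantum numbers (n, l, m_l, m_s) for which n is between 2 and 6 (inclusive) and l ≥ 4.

Work shell by shell — for each n, count the (l, m_l) pairs that satisfy l ≥ 4:
n=5 → 9; n=6 → 20.
Orbitals: 9 + 20 = 29. Including both spin states (m_s = ±1/2) gives 2 × 29 = 58 states.

58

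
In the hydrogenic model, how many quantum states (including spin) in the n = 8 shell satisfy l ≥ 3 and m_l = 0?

The n = 8 shell has l = 0 through 7; check each.
Orbitals with l ≥ 3 and m_l = 0, by l: l=3 → 1; l=4 → 1; l=5 → 1; l=6 → 1; l=7 → 1.
Orbitals: 1 + 1 + 1 + 1 + 1 = 5. Each orbital carries two spin states, so 5 × 2 = 10 states.

10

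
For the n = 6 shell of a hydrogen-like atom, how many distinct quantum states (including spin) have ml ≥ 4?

6

Per l-value: l=4 → 1; l=5 → 2.
Orbitals: 1 + 2 = 3. Each orbital carries two spin states, so 3 × 2 = 6 states.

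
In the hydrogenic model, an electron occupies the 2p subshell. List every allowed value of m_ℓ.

-1, 0, 1

The 2p subshell has ℓ = 1, and m_ℓ takes every integer from −ℓ to +ℓ. With ℓ = 1 that gives the 3 values -1, 0, 1.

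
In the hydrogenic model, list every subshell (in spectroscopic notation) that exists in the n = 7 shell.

7s, 7p, 7d, 7f, 7g, 7h, 7i

For n = 7, l runs from 0 to 6. In spectroscopic notation l = 0,1,2,… ↔ s,p,d,f,g,h,i, so the subshells are 7s, 7p, 7d, 7f, 7g, 7h, 7i.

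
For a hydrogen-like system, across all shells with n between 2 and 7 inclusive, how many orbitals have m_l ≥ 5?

4

Treat each shell separately and count matching orbitals:
n=6 → 1; n=7 → 3.
Total orbitals: 1 + 3 = 4.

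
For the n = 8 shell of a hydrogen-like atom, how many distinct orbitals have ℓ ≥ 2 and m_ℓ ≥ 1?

Go through ℓ = 0, …, 7 (the values permitted for n = 8).
The (ℓ, m_ℓ) pairs meeting ℓ ≥ 2 and m_ℓ ≥ 1 give: ℓ=2 → 2; ℓ=3 → 3; ℓ=4 → 4; ℓ=5 → 5; ℓ=6 → 6; ℓ=7 → 7.
Total orbitals: 2 + 3 + 4 + 5 + 6 + 7 = 27.

27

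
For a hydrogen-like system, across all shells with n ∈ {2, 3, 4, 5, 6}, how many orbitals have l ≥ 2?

70

For each n in the range, tally the orbitals obeying l ≥ 2:
n=3 → 5; n=4 → 12; n=5 → 21; n=6 → 32.
Total orbitals: 5 + 12 + 21 + 32 = 70.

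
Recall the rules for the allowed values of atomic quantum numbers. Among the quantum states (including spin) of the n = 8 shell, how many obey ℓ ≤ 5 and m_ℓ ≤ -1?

The n = 8 shell has ℓ = 0 through 7; check each.
Orbitals with ℓ ≤ 5 and m_ℓ ≤ -1, by ℓ: ℓ=1 → 1; ℓ=2 → 2; ℓ=3 → 3; ℓ=4 → 4; ℓ=5 → 5.
Orbitals: 1 + 2 + 3 + 4 + 5 = 15. Each orbital carries two spin states, so 15 × 2 = 30 states.

30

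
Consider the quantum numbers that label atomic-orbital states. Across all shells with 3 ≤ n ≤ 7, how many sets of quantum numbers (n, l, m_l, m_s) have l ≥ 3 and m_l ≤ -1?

Treat each shell separately and count matching orbitals:
n=4 → 3; n=5 → 7; n=6 → 12; n=7 → 18.
Orbitals: 3 + 7 + 12 + 18 = 40. Including both spin states (m_s = ±1/2) gives 2 × 40 = 80 states.

80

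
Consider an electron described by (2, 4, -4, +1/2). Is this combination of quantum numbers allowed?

Invalid

The orbital quantum number must satisfy 0 ≤ ℓ ≤ n−1. With n = 2 the allowed ℓ values are 0, 1, so ℓ = 4 is out of range.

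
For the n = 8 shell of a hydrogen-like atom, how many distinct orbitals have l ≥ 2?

60

Go through l = 0, …, 7 (the values permitted for n = 8).
Orbitals with l ≥ 2, by l: l=2 → 5; l=3 → 7; l=4 → 9; l=5 → 11; l=6 → 13; l=7 → 15.
Total orbitals: 5 + 7 + 9 + 11 + 13 + 15 = 60.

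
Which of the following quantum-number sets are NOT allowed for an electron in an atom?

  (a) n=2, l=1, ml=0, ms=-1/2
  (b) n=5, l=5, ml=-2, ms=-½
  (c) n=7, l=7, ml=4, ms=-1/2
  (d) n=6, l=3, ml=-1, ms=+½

(b) and (c)

(b) has l = 5 ≥ n = 5, violating 0 ≤ l ≤ n−1.
(c) has l = 7 ≥ n = 7, violating 0 ≤ l ≤ n−1.
The remaining sets (a), (d) satisfy all four rules.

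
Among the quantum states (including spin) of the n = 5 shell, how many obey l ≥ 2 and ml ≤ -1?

Go through l = 0, …, 4 (the values permitted for n = 5).
The (l, ml) pairs meeting l ≥ 2 and ml ≤ -1 give: l=2 → 2; l=3 → 3; l=4 → 4.
Orbitals: 2 + 3 + 4 = 9. Each orbital carries two spin states, so 9 × 2 = 18 states.

18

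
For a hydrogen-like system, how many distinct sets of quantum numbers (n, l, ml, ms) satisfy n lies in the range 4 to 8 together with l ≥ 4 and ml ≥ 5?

Count contributing orbitals for each principal shell:
n=6 → 1; n=7 → 3; n=8 → 6.
Orbitals: 1 + 3 + 6 = 10. Including both spin states (ms = ±1/2) gives 2 × 10 = 20 states.

20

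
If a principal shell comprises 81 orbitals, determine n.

n² = 81 ⇒ n = 9.

n = 9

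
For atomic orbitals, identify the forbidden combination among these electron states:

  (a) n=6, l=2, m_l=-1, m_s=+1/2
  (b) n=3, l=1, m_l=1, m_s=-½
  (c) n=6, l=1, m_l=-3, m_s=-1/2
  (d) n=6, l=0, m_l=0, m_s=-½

(c) has |m_l| = 3 > l = 1, violating −l ≤ m_l ≤ l.
The remaining sets (a), (b), (d) satisfy all four rules.

(c)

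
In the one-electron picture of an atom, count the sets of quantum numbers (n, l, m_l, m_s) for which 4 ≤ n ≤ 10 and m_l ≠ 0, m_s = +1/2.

322

Go shell by shell, enumerating (l, m_l) with m_l ≠ 0:
n=4 → 12; n=5 → 20; n=6 → 30; n=7 → 42; n=8 → 56; n=9 → 72; n=10 → 90.
Orbitals: 12 + 20 + 30 + 42 + 56 + 72 + 90 = 322. With m_s fixed to +1/2 there is one state per orbital, so 322 states.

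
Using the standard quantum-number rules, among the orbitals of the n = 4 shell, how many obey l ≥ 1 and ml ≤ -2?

3

For n = 4, l ranges over 0 … 3.
Contributions: l=2 → 1; l=3 → 2.
Total orbitals: 1 + 2 = 3.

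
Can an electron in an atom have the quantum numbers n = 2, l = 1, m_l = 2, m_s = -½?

No

The magnetic quantum number must satisfy −l ≤ m_l ≤ l. With l = 1, m_l can only be -1, 0, 1, so m_l = 2 is forbidden.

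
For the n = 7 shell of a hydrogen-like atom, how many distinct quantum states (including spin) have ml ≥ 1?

42

Go through l = 0, …, 6 (the values permitted for n = 7).
Orbitals with ml ≥ 1, by l: l=1 → 1; l=2 → 2; l=3 → 3; l=4 → 4; l=5 → 5; l=6 → 6.
Orbitals: 1 + 2 + 3 + 4 + 5 + 6 = 21. Each orbital carries two spin states, so 21 × 2 = 42 states.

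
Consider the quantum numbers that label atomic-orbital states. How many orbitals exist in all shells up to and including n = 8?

204

Total orbitals = 1² + 2² + 3² + 4² + 5² + 6² + 7² + 8² = 204.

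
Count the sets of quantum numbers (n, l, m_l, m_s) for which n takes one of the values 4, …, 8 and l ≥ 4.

220

Treat each shell separately and count matching orbitals:
n=5 → 9; n=6 → 20; n=7 → 33; n=8 → 48.
Orbitals: 9 + 20 + 33 + 48 = 110. Including both spin states (m_s = ±1/2) gives 2 × 110 = 220 states.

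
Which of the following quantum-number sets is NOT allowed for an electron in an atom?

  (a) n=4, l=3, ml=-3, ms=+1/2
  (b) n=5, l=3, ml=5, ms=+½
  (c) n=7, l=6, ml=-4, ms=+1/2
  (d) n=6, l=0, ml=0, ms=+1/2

(b) has |ml| = 5 > l = 3, violating −l ≤ ml ≤ l.
The remaining sets (a), (c), (d) satisfy all four rules.

(b)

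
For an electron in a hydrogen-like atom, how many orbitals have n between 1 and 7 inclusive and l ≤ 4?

Per-shell orbital counts meeting the constraint:
n=1 → 1; n=2 → 4; n=3 → 9; n=4 → 16; n=5 → 25; n=6 → 25; n=7 → 25.
Total orbitals: 1 + 4 + 9 + 16 + 25 + 25 + 25 = 105.

105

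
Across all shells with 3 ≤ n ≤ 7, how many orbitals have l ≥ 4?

62

Treat each shell separately and count matching orbitals:
n=5 → 9; n=6 → 20; n=7 → 33.
Total orbitals: 9 + 20 + 33 = 62.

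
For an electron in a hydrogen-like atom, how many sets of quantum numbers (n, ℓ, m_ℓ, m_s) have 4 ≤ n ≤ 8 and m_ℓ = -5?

For each n in the range, tally the orbitals obeying m_ℓ = -5:
n=6 → 1; n=7 → 2; n=8 → 3.
Orbitals: 1 + 2 + 3 = 6. Including both spin states (m_s = ±1/2) gives 2 × 6 = 12 states.

12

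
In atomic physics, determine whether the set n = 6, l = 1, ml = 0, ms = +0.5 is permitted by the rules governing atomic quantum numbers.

Allowed

n = 6 is a positive integer. l = 1 satisfies 0 ≤ l ≤ n−1 = 5. ml = 0 lies in the range −l … +l (here −1 … 1). ms = +1/2 is one of ±1/2.
All four constraints are satisfied.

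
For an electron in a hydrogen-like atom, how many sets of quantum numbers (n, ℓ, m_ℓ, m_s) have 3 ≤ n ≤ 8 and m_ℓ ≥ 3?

For each n in the range, tally the orbitals obeying m_ℓ ≥ 3:
n=4 → 1; n=5 → 3; n=6 → 6; n=7 → 10; n=8 → 15.
Orbitals: 1 + 3 + 6 + 10 + 15 = 35. Including both spin states (m_s = ±1/2) gives 2 × 35 = 70 states.

70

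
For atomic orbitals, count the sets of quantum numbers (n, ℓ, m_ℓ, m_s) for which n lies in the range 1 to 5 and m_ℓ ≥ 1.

Count contributing orbitals for each principal shell:
n=2 → 1; n=3 → 3; n=4 → 6; n=5 → 10.
Orbitals: 1 + 3 + 6 + 10 = 20. Including both spin states (m_s = ±1/2) gives 2 × 20 = 40 states.

40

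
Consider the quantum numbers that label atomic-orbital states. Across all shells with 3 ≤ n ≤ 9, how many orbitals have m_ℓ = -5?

10

For each n in the range, tally the orbitals obeying m_ℓ = -5:
n=6 → 1; n=7 → 2; n=8 → 3; n=9 → 4.
Total orbitals: 1 + 2 + 3 + 4 = 10.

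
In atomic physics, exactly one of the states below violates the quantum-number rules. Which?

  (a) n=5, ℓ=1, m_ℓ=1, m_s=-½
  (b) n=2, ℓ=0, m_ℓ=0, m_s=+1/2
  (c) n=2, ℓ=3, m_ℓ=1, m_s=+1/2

(c) has ℓ = 3 ≥ n = 2, violating 0 ≤ ℓ ≤ n−1.
The remaining sets (a), (b) satisfy all four rules.

(c)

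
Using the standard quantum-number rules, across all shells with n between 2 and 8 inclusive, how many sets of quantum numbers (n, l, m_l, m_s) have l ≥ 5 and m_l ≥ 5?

Work shell by shell — for each n, count the (l, m_l) pairs that satisfy l ≥ 5 and m_l ≥ 5:
n=6 → 1; n=7 → 3; n=8 → 6.
Orbitals: 1 + 3 + 6 = 10. Including both spin states (m_s = ±1/2) gives 2 × 10 = 20 states.

20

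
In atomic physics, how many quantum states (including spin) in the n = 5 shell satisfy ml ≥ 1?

For n = 5, l ranges over 0 … 4.
Per l-value: l=1 → 1; l=2 → 2; l=3 → 3; l=4 → 4.
Orbitals: 1 + 2 + 3 + 4 = 10. Each orbital carries two spin states, so 10 × 2 = 20 states.

20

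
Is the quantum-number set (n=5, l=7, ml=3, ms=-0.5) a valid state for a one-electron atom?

The orbital quantum number must satisfy 0 ≤ l ≤ n−1. With n = 5 the allowed l values are 0, 1, 2, 3, 4, so l = 7 is out of range.

Invalid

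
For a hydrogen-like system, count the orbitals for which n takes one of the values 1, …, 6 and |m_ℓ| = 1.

30

Treat each shell separately and count matching orbitals:
n=2 → 2; n=3 → 4; n=4 → 6; n=5 → 8; n=6 → 10.
Total orbitals: 2 + 4 + 6 + 8 + 10 = 30.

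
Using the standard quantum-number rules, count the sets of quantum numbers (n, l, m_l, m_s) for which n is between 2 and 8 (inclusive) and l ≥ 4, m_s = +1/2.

110

For each n in the range, tally the orbitals obeying l ≥ 4:
n=5 → 9; n=6 → 20; n=7 → 33; n=8 → 48.
Orbitals: 9 + 20 + 33 + 48 = 110. With m_s fixed to +1/2 there is one state per orbital, so 110 states.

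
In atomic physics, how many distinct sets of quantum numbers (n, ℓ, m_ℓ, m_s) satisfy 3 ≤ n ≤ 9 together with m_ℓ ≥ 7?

8

Work shell by shell — for each n, count the (ℓ, m_ℓ) pairs that satisfy m_ℓ ≥ 7:
n=8 → 1; n=9 → 3.
Orbitals: 1 + 3 = 4. Including both spin states (m_s = ±1/2) gives 2 × 4 = 8 states.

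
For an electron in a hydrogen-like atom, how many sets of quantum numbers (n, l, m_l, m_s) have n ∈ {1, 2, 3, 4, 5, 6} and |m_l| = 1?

60

Count contributing orbitals for each principal shell:
n=2 → 2; n=3 → 4; n=4 → 6; n=5 → 8; n=6 → 10.
Orbitals: 2 + 4 + 6 + 8 + 10 = 30. Including both spin states (m_s = ±1/2) gives 2 × 30 = 60 states.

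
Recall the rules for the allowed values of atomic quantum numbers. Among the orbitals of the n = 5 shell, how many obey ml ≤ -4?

1

For n = 5, l ranges over 0 … 4.
Orbitals with ml ≤ -4, by l: l=4 → 1.
Total orbitals: 1.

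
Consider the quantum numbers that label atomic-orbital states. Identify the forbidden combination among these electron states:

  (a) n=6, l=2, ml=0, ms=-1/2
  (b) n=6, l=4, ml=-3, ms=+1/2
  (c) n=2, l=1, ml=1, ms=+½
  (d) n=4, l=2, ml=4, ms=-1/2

(d)

(d) has |ml| = 4 > l = 2, violating −l ≤ ml ≤ l.
The remaining sets (a), (b), (c) satisfy all four rules.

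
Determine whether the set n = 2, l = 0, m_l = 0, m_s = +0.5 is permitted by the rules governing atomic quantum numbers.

n = 2 is a positive integer. l = 0 satisfies 0 ≤ l ≤ n−1 = 1. m_l = 0 lies in the range −l … +l (here 0). m_s = +1/2 is one of ±1/2.
All four constraints are satisfied.

Valid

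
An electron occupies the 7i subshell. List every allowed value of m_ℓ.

The 7i subshell has ℓ = 6, and m_ℓ takes every integer from −ℓ to +ℓ. With ℓ = 6 that gives the 13 values -6, -5, -4, -3, -2, -1, 0, 1, 2, 3, 4, 5, 6.

-6, -5, -4, -3, -2, -1, 0, 1, 2, 3, 4, 5, 6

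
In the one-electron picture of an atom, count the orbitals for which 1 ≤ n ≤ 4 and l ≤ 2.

Per-shell orbital counts meeting the constraint:
n=1 → 1; n=2 → 4; n=3 → 9; n=4 → 9.
Total orbitals: 1 + 4 + 9 + 9 = 23.

23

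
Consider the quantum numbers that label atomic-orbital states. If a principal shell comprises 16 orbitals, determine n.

n² = 16 ⇒ n = 4.

n = 4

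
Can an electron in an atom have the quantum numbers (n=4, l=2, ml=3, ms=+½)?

No

The magnetic quantum number must satisfy −l ≤ ml ≤ l. With l = 2, ml can only be -2, -1, 0, 1, 2, so ml = 3 is forbidden.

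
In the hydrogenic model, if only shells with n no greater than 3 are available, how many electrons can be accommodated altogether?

Total orbitals = 1² + 2² + 3² = 14. Doubling for spin gives 28 electrons.

28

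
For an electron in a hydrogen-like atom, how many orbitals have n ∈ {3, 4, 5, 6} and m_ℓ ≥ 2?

20

For each n in the range, tally the orbitals obeying m_ℓ ≥ 2:
n=3 → 1; n=4 → 3; n=5 → 6; n=6 → 10.
Total orbitals: 1 + 3 + 6 + 10 = 20.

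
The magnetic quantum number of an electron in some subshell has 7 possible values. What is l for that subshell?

l = 3

m_l ranges over 2l+1 integers, so 2l+1 = 7 ⇒ l = 3.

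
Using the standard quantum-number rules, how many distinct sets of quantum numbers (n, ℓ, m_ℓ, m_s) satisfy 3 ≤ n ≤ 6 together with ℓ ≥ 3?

100

Go shell by shell, enumerating (ℓ, m_ℓ) with ℓ ≥ 3:
n=4 → 7; n=5 → 16; n=6 → 27.
Orbitals: 7 + 16 + 27 = 50. Including both spin states (m_s = ±1/2) gives 2 × 50 = 100 states.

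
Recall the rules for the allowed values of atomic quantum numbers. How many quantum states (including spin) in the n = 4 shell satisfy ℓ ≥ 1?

30

With n = 4 the allowed ℓ are 0, 1, …, 3.
Contributions: ℓ=1 → 3; ℓ=2 → 5; ℓ=3 → 7.
Orbitals: 3 + 5 + 7 = 15. Each orbital carries two spin states, so 15 × 2 = 30 states.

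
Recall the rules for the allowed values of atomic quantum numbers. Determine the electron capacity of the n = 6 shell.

A shell holds 2n² electrons: 2 × 6² = 2 × 36 = 72.

72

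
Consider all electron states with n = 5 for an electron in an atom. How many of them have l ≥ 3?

Go through l = 0, …, 4 (the values permitted for n = 5).
Per l-value: l=3 → 7; l=4 → 9.
Orbitals: 7 + 9 = 16. Each orbital carries two spin states, so 16 × 2 = 32 states.

32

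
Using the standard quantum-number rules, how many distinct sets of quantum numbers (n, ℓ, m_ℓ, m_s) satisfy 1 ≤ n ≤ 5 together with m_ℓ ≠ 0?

80

Go shell by shell, enumerating (ℓ, m_ℓ) with m_ℓ ≠ 0:
n=2 → 2; n=3 → 6; n=4 → 12; n=5 → 20.
Orbitals: 2 + 6 + 12 + 20 = 40. Including both spin states (m_s = ±1/2) gives 2 × 40 = 80 states.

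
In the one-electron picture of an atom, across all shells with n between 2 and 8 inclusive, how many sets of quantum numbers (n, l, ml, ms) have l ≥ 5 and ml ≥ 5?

Go shell by shell, enumerating (l, ml) with l ≥ 5 and ml ≥ 5:
n=6 → 1; n=7 → 3; n=8 → 6.
Orbitals: 1 + 3 + 6 = 10. Including both spin states (ms = ±1/2) gives 2 × 10 = 20 states.

20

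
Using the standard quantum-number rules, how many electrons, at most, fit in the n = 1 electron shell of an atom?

2

A shell holds 2n² electrons: 2 × 1² = 2 × 1 = 2.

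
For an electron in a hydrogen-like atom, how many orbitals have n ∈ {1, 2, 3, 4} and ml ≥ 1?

10

Count contributing orbitals for each principal shell:
n=2 → 1; n=3 → 3; n=4 → 6.
Total orbitals: 1 + 3 + 6 = 10.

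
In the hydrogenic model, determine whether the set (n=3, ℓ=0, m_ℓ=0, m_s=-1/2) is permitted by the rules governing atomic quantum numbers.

Allowed

n = 3 is a positive integer. ℓ = 0 satisfies 0 ≤ ℓ ≤ n−1 = 2. m_ℓ = 0 lies in the range −ℓ … +ℓ (here 0). m_s = -1/2 is one of ±1/2.
All four constraints are satisfied.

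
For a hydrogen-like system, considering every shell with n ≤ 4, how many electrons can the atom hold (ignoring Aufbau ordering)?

60

Total orbitals = 1² + 2² + 3² + 4² = 30. Doubling for spin gives 60 electrons.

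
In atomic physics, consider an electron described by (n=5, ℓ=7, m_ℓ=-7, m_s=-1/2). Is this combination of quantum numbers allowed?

No

The orbital quantum number must satisfy 0 ≤ ℓ ≤ n−1. With n = 5 the allowed ℓ values are 0, 1, 2, 3, 4, so ℓ = 7 is out of range.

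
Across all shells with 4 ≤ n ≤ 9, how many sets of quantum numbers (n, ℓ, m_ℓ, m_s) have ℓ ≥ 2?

For each n in the range, tally the orbitals obeying ℓ ≥ 2:
n=4 → 12; n=5 → 21; n=6 → 32; n=7 → 45; n=8 → 60; n=9 → 77.
Orbitals: 12 + 21 + 32 + 45 + 60 + 77 = 247. Including both spin states (m_s = ±1/2) gives 2 × 247 = 494 states.

494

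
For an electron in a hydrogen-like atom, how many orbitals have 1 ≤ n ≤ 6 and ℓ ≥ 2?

70

Go shell by shell, enumerating (ℓ, m_ℓ) with ℓ ≥ 2:
n=3 → 5; n=4 → 12; n=5 → 21; n=6 → 32.
Total orbitals: 5 + 12 + 21 + 32 = 70.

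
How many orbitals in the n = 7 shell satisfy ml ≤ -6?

1

With n = 7 the allowed l are 0, 1, …, 6.
The (l, ml) pairs meeting ml ≤ -6 give: l=6 → 1.
Total orbitals: 1.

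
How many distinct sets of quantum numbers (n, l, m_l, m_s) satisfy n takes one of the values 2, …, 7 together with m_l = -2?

Work shell by shell — for each n, count the (l, m_l) pairs that satisfy m_l = -2:
n=3 → 1; n=4 → 2; n=5 → 3; n=6 → 4; n=7 → 5.
Orbitals: 1 + 2 + 3 + 4 + 5 = 15. Including both spin states (m_s = ±1/2) gives 2 × 15 = 30 states.

30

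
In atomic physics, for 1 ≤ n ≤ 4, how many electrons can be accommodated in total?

Total orbitals = 1² + 2² + 3² + 4² = 30. Doubling for spin gives 60 electrons.

60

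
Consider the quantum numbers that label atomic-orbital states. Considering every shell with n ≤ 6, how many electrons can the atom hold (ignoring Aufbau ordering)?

Total orbitals = 1² + 2² + 3² + 4² + 5² + 6² = 91. Doubling for spin gives 182 electrons.

182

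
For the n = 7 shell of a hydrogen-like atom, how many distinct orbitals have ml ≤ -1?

For n = 7, l ranges over 0 … 6.
Contributions: l=1 → 1; l=2 → 2; l=3 → 3; l=4 → 4; l=5 → 5; l=6 → 6.
Total orbitals: 1 + 2 + 3 + 4 + 5 + 6 = 21.

21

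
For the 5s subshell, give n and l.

The leading integer gives n = 5; the letter 's' means l = 0.

n = 5, l = 0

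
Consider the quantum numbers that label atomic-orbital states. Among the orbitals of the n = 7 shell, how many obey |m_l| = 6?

2

With n = 7 the allowed l are 0, 1, …, 6.
Per l-value: l=6 → 2.
Total orbitals: 2.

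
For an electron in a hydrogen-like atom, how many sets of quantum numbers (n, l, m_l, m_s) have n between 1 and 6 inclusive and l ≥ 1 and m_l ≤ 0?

Go shell by shell, enumerating (l, m_l) with l ≥ 1 and m_l ≤ 0:
n=2 → 2; n=3 → 5; n=4 → 9; n=5 → 14; n=6 → 20.
Orbitals: 2 + 5 + 9 + 14 + 20 = 50. Including both spin states (m_s = ±1/2) gives 2 × 50 = 100 states.

100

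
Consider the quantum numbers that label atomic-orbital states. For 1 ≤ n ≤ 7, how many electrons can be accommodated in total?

Total orbitals = 1² + 2² + 3² + 4² + 5² + 6² + 7² = 140. Doubling for spin gives 280 electrons.

280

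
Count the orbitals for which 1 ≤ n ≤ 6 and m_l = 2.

For each n in the range, tally the orbitals obeying m_l = 2:
n=3 → 1; n=4 → 2; n=5 → 3; n=6 → 4.
Total orbitals: 1 + 2 + 3 + 4 = 10.

10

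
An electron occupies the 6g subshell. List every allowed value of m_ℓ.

-4, -3, -2, -1, 0, 1, 2, 3, 4

The 6g subshell has ℓ = 4, and m_ℓ takes every integer from −ℓ to +ℓ. With ℓ = 4 that gives the 9 values -4, -3, -2, -1, 0, 1, 2, 3, 4.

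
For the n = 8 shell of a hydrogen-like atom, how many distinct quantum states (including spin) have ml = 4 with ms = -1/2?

4

For n = 8, l ranges over 0 … 7.
The (l, ml) pairs meeting ml = 4 give: l=4 → 1; l=5 → 1; l=6 → 1; l=7 → 1.
Orbitals: 1 + 1 + 1 + 1 = 4. With ms fixed to a single value there is one state per orbital, giving 4 states.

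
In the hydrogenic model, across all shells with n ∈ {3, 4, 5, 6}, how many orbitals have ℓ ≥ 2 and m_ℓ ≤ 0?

40

Treat each shell separately and count matching orbitals:
n=3 → 3; n=4 → 7; n=5 → 12; n=6 → 18.
Total orbitals: 3 + 7 + 12 + 18 = 40.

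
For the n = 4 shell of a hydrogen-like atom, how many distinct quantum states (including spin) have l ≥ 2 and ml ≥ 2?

With n = 4 the allowed l are 0, 1, …, 3.
Per l-value: l=2 → 1; l=3 → 2.
Orbitals: 1 + 2 = 3. Each orbital carries two spin states, so 3 × 2 = 6 states.

6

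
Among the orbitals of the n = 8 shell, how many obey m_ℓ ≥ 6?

3

The n = 8 shell has ℓ = 0 through 7; check each.
Contributions: ℓ=6 → 1; ℓ=7 → 2.
Total orbitals: 1 + 2 = 3.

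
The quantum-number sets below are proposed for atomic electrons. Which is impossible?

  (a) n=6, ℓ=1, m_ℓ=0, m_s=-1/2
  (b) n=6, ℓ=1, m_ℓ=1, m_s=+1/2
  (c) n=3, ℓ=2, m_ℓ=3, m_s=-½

(c) has |m_ℓ| = 3 > ℓ = 2, violating −ℓ ≤ m_ℓ ≤ ℓ.
The remaining sets (a), (b) satisfy all four rules.

(c)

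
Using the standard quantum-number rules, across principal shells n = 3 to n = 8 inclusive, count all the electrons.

Shell n has n² orbitals: 3²=9 + 4²=16 + 5²=25 + 6²=36 + 7²=49 + 8²=64 = 199 orbitals.
Two spin states per orbital: 2 × 199 = 398 electrons.

398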